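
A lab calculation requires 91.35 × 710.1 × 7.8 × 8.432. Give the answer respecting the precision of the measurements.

91.35 × 710.1 × 7.8 × 8.432 = 4266318.4069…
Multiplication/division keeps the fewest significant figures: 91.35 → 4 s.f., 710.1 → 4 s.f., 7.8 → 2 s.f., 8.432 → 4 s.f.; limit is 2.
Rounded to 2 significant figures: 4.3 × 10^6.

4.3 × 10^6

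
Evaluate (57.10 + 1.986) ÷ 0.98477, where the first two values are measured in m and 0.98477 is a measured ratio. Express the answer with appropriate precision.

60.00 m

57.10 m + 1.986 m = 59.086 m; the sum is limited to 2 decimal places (4 s.f.).
Carrying full precision, 59.086 ÷ 0.98477 = 59.9997969069… m; 0.98477 has 5 s.f., so the result keeps min(4, 5) = 4 s.f.
Rounded to 4 significant figures: 60.00 m.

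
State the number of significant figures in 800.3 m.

800.3: zeros between nonzero digits are significant.

4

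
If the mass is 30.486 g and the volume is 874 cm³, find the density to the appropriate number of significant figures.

0.0349 g/cm³

density = 30.486 g ÷ 874 cm³ = 0.034881006865… g/cm³.
30.486 has 5 significant figures; 874 has 3.
Division/multiplication keeps the fewest: 3 significant figures.
Rounded: 0.0349 g/cm³.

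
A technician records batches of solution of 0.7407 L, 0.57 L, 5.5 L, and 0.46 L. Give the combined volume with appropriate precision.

0.7407 L + 0.57 L + 5.5 L + 0.46 L = 7.2707 L.
Addition/subtraction keeps the fewest decimal places: 0.7407 → 4 decimal places, 0.57 → 2 decimal places, 5.5 → 1 decimal place, 0.46 → 2 decimal places; limit is 1.
Rounded to 1 decimal place: 7.3 L.

7.3 L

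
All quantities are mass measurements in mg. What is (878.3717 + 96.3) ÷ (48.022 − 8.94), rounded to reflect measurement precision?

24.94

878.3717 + 96.3 = 974.6717, limited to 1 d.p. → 4 s.f.; 48.022 − 8.94 = 39.082, limited to 2 d.p. → 4 s.f.
Carrying full precision, 974.6717 ÷ 39.082 = 24.9391458984…; keep min(4, 4) = 4 s.f.
Rounded to 4 significant figures: 24.94.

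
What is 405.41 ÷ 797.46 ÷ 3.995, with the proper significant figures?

405.41 ÷ 797.46 ÷ 3.995 = 0.127253215442…
Multiplication/division keeps the fewest significant figures: 405.41 → 5 s.f., 797.46 → 5 s.f., 3.995 → 4 s.f.; limit is 4.
Rounded to 4 significant figures: 0.1273.

0.1273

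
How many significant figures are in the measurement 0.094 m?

0.094: leading zeros are not significant.

2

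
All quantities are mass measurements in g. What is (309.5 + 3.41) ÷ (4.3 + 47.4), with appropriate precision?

309.5 + 3.41 = 312.91, limited to 1 d.p. → 4 s.f.; 4.3 + 47.4 = 51.7, limited to 1 d.p. → 3 s.f.
Carrying full precision, 312.91 ÷ 51.7 = 6.05241779497…; keep min(4, 3) = 3 s.f.
Rounded to 3 significant figures: 6.05.

6.05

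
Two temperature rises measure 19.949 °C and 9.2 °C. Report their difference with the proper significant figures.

10.7 °C

19.949 °C − 9.2 °C = 10.749 °C.
Addition/subtraction keeps the fewest decimal places: 19.949 → 3 decimal places, 9.2 → 1 decimal place; limit is 1.
Rounded to 1 decimal place: 10.7 °C.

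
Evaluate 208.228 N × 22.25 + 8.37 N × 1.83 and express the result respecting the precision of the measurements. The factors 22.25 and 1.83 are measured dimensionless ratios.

208.228 × 22.25 = 4633.073 → 4633 N (4 s.f., last digit at the 10^0 place).
8.37 × 1.83 = 15.3171 → 15.3 N (3 s.f., last digit at the 10^-1 place).
Sum: 4648.3901 N; keep the coarser place, 10^0.
Result: 4648 N.

4648 N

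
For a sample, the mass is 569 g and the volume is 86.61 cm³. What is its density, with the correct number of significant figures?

density = 569 g ÷ 86.61 cm³ = 6.5696801755… g/cm³.
569 has 3 significant figures; 86.61 has 4.
Division/multiplication keeps the fewest: 3 significant figures.
Rounded: 6.57 g/cm³.

6.57 g/cm³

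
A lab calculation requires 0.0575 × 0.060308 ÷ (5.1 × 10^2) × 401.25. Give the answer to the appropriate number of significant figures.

0.0575 × 0.060308 ÷ (5.1 × 10^2) × 401.25 = 0.00272827183824…
Multiplication/division keeps the fewest significant figures: 0.0575 → 3 s.f., 0.060308 → 5 s.f., 5.1 × 10^2 → 2 s.f., 401.25 → 5 s.f.; limit is 2.
Rounded to 2 significant figures: 0.0027.

0.0027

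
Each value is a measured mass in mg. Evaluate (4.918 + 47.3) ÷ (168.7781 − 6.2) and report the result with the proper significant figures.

4.918 + 47.3 = 52.218, limited to 1 d.p. → 3 s.f.; 168.7781 − 6.2 = 162.5781, limited to 1 d.p. → 4 s.f.
Carrying full precision, 52.218 ÷ 162.5781 = 0.321187170966…; keep min(3, 4) = 3 s.f.
Rounded to 3 significant figures: 0.321.

0.321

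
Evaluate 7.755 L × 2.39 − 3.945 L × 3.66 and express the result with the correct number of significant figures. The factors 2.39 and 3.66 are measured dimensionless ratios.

7.755 × 2.39 = 18.53445 → 18.5 L (3 s.f., last digit at the 10^-1 place).
3.945 × 3.66 = 14.4387 → 14.4 L (3 s.f., last digit at the 10^-1 place).
Difference: 4.09575 L; keep the coarser place, 10^-1.
Result: 4.1 L.

4.1 L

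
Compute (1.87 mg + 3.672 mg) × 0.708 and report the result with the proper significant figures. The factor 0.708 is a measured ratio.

3.92 mg

1.87 mg + 3.672 mg = 5.542 mg; the sum is limited to 2 decimal places (3 s.f.).
Carrying full precision, 5.542 × 0.708 = 3.923736 mg; 0.708 has 3 s.f., so the result keeps min(3, 3) = 3 s.f.
Rounded to 3 significant figures: 3.92 mg.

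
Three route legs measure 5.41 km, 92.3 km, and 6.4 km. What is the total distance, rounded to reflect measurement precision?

5.41 km + 92.3 km + 6.4 km = 104.11 km.
Addition/subtraction keeps the fewest decimal places: 5.41 → 2 decimal places, 92.3 → 1 decimal place, 6.4 → 1 decimal place; limit is 1.
Rounded to 1 decimal place: 104.1 km.

104.1 km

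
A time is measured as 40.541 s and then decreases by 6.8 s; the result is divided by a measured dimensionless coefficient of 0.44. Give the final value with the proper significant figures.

40.541 s − 6.8 s = 33.741 s; the difference is limited to 1 decimal place (3 s.f.).
Carrying full precision, 33.741 ÷ 0.44 = 76.6840909091… s; 0.44 has 2 s.f., so the result keeps min(3, 2) = 2 s.f.
Rounded to 2 significant figures: 77 s.

77 s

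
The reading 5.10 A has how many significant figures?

5.10: trailing zeros after a decimal point are significant.

3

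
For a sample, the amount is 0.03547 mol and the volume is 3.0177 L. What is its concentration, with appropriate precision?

1.175 × 10⁻² mol/L

concentration = 0.03547 mol ÷ 3.0177 L = 0.0117539848229… mol/L.
0.03547 has 4 significant figures; 3.0177 has 5.
Division/multiplication keeps the fewest: 4 significant figures.
Rounded: 1.175 × 10⁻² mol/L.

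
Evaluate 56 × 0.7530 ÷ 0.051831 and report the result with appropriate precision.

56 × 0.7530 ÷ 0.051831 = 813.567170226…
Multiplication/division keeps the fewest significant figures: 56 → 2 s.f., 0.7530 → 4 s.f., 0.051831 → 5 s.f.; limit is 2.
Rounded to 2 significant figures: 8.1 × 10^2.

8.1 × 10^2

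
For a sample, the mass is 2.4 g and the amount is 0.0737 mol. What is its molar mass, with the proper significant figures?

molar mass = 2.4 g ÷ 0.0737 mol = 32.5644504749… g/mol.
2.4 has 2 significant figures; 0.0737 has 3.
Division/multiplication keeps the fewest: 2 significant figures.
Rounded: 33 g/mol.

33 g/mol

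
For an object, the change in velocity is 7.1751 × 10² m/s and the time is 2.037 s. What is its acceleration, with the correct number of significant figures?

352.2 m/s²

acceleration = 7.1751 × 10² m/s ÷ 2.037 s = 352.238586156… m/s².
7.1751 × 10² has 5 significant figures; 2.037 has 4.
Division/multiplication keeps the fewest: 4 significant figures.
Rounded: 352.2 m/s².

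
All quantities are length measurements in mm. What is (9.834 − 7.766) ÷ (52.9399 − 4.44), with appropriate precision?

9.834 − 7.766 = 2.068, limited to 3 d.p. → 4 s.f.; 52.9399 − 4.44 = 48.4999, limited to 2 d.p. → 4 s.f.
Carrying full precision, 2.068 ÷ 48.4999 = 0.0426392631737…; keep min(4, 4) = 4 s.f.
Rounded to 4 significant figures: 0.04264.

0.04264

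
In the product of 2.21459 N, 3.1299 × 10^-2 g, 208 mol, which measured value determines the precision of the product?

208 mol

2.21459 N → 6 s.f.; 3.1299 × 10^-2 g → 5 s.f.; 208 mol → 3 s.f.
The fewest is 3 significant figures, from 208 mol.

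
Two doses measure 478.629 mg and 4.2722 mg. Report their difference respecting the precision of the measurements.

474.357 mg

478.629 mg − 4.2722 mg = 474.3568 mg.
Addition/subtraction keeps the fewest decimal places: 478.629 → 3 decimal places, 4.2722 → 4 decimal places; limit is 3.
Rounded to 3 decimal places: 474.357 mg.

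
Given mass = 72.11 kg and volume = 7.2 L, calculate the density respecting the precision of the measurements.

10. kg/L

density = 72.11 kg ÷ 7.2 L = 10.0152777778… kg/L.
72.11 has 4 significant figures; 7.2 has 2.
Division/multiplication keeps the fewest: 2 significant figures.
Rounded: 10. kg/L.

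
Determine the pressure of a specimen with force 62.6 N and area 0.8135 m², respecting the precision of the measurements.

pressure = 62.6 N ÷ 0.8135 m² = 76.9514443762… Pa.
62.6 has 3 significant figures; 0.8135 has 4.
Division/multiplication keeps the fewest: 3 significant figures.
Rounded: 77.0 Pa.

77.0 Pa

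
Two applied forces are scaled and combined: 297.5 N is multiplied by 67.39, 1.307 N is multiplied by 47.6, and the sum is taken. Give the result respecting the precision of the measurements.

297.5 × 67.39 = 20048.525 → 2.005 × 10⁴ N (4 s.f., last digit at the 10^1 place).
1.307 × 47.6 = 62.2132 → 62.2 N (3 s.f., last digit at the 10^-1 place).
Sum: 20110.7382 N; keep the coarser place, 10^1.
Result: 2.011 × 10⁴ N.

2.011 × 10⁴ N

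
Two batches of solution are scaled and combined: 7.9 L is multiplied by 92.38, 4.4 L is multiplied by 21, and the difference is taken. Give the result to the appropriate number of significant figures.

7.9 × 92.38 = 729.802 → 7.3 × 10^2 L (2 s.f., last digit at the 10^1 place).
4.4 × 21 = 92.4 → 92 L (2 s.f., last digit at the 10^0 place).
Difference: 637.402 L; keep the coarser place, 10^1.
Result: 6.4 × 10^2 L.

6.4 × 10^2 L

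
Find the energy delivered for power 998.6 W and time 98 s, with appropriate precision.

energy delivered = 998.6 W × 98 s = 97862.8 J.
998.6 has 4 significant figures; 98 has 2.
Division/multiplication keeps the fewest: 2 significant figures.
Rounded: 9.8 × 10⁴ J.

9.8 × 10⁴ J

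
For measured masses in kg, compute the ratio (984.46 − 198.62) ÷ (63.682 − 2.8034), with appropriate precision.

984.46 − 198.62 = 785.84, limited to 2 d.p. → 5 s.f.; 63.682 − 2.8034 = 60.8786, limited to 3 d.p. → 5 s.f.
Carrying full precision, 785.84 ÷ 60.8786 = 12.908312609…; keep min(5, 5) = 5 s.f.
Rounded to 5 significant figures: 12.908.

12.908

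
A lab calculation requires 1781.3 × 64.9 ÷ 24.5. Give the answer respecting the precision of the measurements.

4.72 × 10³

1781.3 × 64.9 ÷ 24.5 = 4718.62734694…
Multiplication/division keeps the fewest significant figures: 1781.3 → 5 s.f., 64.9 → 3 s.f., 24.5 → 3 s.f.; limit is 3.
Rounded to 3 significant figures: 4.72 × 10³.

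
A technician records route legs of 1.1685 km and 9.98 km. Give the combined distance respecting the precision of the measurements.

1.1685 km + 9.98 km = 11.1485 km.
Addition/subtraction keeps the fewest decimal places: 1.1685 → 4 decimal places, 9.98 → 2 decimal places; limit is 2.
Rounded to 2 decimal places: 11.15 km.

11.15 km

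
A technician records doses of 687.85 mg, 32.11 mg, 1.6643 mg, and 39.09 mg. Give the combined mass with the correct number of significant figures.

760.71 mg

687.85 mg + 32.11 mg + 1.6643 mg + 39.09 mg = 760.7143 mg.
Addition/subtraction keeps the fewest decimal places: 687.85 → 2 decimal places, 32.11 → 2 decimal places, 1.6643 → 4 decimal places, 39.09 → 2 decimal places; limit is 2.
Rounded to 2 decimal places: 760.71 mg.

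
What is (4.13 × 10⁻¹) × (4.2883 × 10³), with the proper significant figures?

1.77 × 10³

(4.13 × 10⁻¹) × (4.2883 × 10³) = 1771.0679
Multiplication/division keeps the fewest significant figures: 4.13 × 10⁻¹ → 3 s.f., 4.2883 × 10³ → 5 s.f.; limit is 3.
Rounded to 3 significant figures: 1.77 × 10³.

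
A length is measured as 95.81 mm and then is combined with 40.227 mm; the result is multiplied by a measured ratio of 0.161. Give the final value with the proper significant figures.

95.81 mm + 40.227 mm = 136.037 mm; the sum is limited to 2 decimal places (5 s.f.).
Carrying full precision, 136.037 × 0.161 = 21.901957 mm; 0.161 has 3 s.f., so the result keeps min(5, 3) = 3 s.f.
Rounded to 3 significant figures: 21.9 mm.

21.9 mm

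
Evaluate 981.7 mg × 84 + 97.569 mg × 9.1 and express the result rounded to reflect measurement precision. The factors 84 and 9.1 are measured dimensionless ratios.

981.7 × 84 = 82462.8 → 8.2 × 10^4 mg (2 s.f., last digit at the 10^3 place).
97.569 × 9.1 = 887.8779 → 8.9 × 10^2 mg (2 s.f., last digit at the 10^1 place).
Sum: 83350.6779 mg; keep the coarser place, 10^3.
Result: 8.3 × 10^4 mg.

8.3 × 10^4 mg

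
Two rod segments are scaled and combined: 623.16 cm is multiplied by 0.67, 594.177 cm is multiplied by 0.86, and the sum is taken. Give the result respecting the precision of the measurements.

623.16 × 0.67 = 417.5172 → 4.2 × 10² cm (2 s.f., last digit at the 10^1 place).
594.177 × 0.86 = 510.99222 → 5.1 × 10² cm (2 s.f., last digit at the 10^1 place).
Sum: 928.50942 cm; keep the coarser place, 10^1.
Result: 9.3 × 10² cm.

9.3 × 10² cm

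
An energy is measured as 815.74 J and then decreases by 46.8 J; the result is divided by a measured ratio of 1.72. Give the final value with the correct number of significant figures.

815.74 J − 46.8 J = 768.94 J; the difference is limited to 1 decimal place (4 s.f.).
Carrying full precision, 768.94 ÷ 1.72 = 447.058139535… J; 1.72 has 3 s.f., so the result keeps min(4, 3) = 3 s.f.
Rounded to 3 significant figures: 447 J.

447 J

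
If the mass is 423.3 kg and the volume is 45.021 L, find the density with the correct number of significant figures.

9.402 kg/L

density = 423.3 kg ÷ 45.021 L = 9.4022789365… kg/L.
423.3 has 4 significant figures; 45.021 has 5.
Division/multiplication keeps the fewest: 4 significant figures.
Rounded: 9.402 kg/L.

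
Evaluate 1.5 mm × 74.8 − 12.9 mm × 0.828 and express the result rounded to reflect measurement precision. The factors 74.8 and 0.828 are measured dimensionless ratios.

1.0 × 10^2 mm

1.5 × 74.8 = 112.2 → 1.1 × 10^2 mm (2 s.f., last digit at the 10^1 place).
12.9 × 0.828 = 10.6812 → 10.7 mm (3 s.f., last digit at the 10^-1 place).
Difference: 101.5188 mm; keep the coarser place, 10^1.
Result: 1.0 × 10^2 mm.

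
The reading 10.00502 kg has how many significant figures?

7

10.00502: zeros between nonzero digits are significant.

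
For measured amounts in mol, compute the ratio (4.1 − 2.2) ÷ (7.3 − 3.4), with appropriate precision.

4.1 − 2.2 = 1.9, limited to 1 d.p. → 2 s.f.; 7.3 − 3.4 = 3.9, limited to 1 d.p. → 2 s.f.
Carrying full precision, 1.9 ÷ 3.9 = 0.487179487179…; keep min(2, 2) = 2 s.f.
Rounded to 2 significant figures: 0.49.

0.49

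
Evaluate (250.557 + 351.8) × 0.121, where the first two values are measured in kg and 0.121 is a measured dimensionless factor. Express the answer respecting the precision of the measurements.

250.557 kg + 351.8 kg = 602.357 kg; the sum is limited to 1 decimal place (4 s.f.).
Carrying full precision, 602.357 × 0.121 = 72.885197 kg; 0.121 has 3 s.f., so the result keeps min(4, 3) = 3 s.f.
Rounded to 3 significant figures: 72.9 kg.

72.9 kg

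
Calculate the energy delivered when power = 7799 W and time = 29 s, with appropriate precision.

energy delivered = 7799 W × 29 s = 226171 J.
7799 has 4 significant figures; 29 has 2.
Division/multiplication keeps the fewest: 2 significant figures.
Rounded: 2.3 × 10^5 J.

2.3 × 10^5 J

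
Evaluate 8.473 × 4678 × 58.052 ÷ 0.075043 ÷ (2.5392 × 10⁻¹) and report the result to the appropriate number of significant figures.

8.473 × 4678 × 58.052 ÷ 0.075043 ÷ (2.5392 × 10⁻¹) = 120755664.887…
Multiplication/division keeps the fewest significant figures: 8.473 → 4 s.f., 4678 → 4 s.f., 58.052 → 5 s.f., 0.075043 → 5 s.f., 2.5392 × 10⁻¹ → 5 s.f.; limit is 4.
Rounded to 4 significant figures: 1.208 × 10⁸.

1.208 × 10⁸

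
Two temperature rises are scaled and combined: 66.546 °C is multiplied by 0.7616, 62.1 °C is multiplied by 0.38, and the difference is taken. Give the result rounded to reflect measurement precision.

27 °C

66.546 × 0.7616 = 50.6814336 → 50.68 °C (4 s.f., last digit at the 10^-2 place).
62.1 × 0.38 = 23.598 → 24 °C (2 s.f., last digit at the 10^0 place).
Difference: 27.0834336 °C; keep the coarser place, 10^0.
Result: 27 °C.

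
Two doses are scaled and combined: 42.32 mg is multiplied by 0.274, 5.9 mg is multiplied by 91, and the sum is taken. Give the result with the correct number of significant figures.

42.32 × 0.274 = 11.59568 → 11.6 mg (3 s.f., last digit at the 10^-1 place).
5.9 × 91 = 536.9 → 5.4 × 10² mg (2 s.f., last digit at the 10^1 place).
Sum: 548.49568 mg; keep the coarser place, 10^1.
Result: 5.5 × 10² mg.

5.5 × 10² mg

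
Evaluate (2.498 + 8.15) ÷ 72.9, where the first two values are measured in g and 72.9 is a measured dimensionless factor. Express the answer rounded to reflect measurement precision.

2.498 g + 8.15 g = 10.648 g; the sum is limited to 2 decimal places (4 s.f.).
Carrying full precision, 10.648 ÷ 72.9 = 0.146063100137… g; 72.9 has 3 s.f., so the result keeps min(4, 3) = 3 s.f.
Rounded to 3 significant figures: 0.146 g.

0.146 g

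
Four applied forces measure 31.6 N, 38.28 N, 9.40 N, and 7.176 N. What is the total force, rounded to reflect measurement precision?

31.6 N + 38.28 N + 9.40 N + 7.176 N = 86.456 N.
Addition/subtraction keeps the fewest decimal places: 31.6 → 1 decimal place, 38.28 → 2 decimal places, 9.40 → 2 decimal places, 7.176 → 3 decimal places; limit is 1.
Rounded to 1 decimal place: 86.5 N.

86.5 N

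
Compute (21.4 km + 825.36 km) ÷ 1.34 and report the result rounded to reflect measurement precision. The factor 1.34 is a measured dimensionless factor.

632 km

21.4 km + 825.36 km = 846.76 km; the sum is limited to 1 decimal place (4 s.f.).
Carrying full precision, 846.76 ÷ 1.34 = 631.910447761… km; 1.34 has 3 s.f., so the result keeps min(4, 3) = 3 s.f.
Rounded to 3 significant figures: 632 km.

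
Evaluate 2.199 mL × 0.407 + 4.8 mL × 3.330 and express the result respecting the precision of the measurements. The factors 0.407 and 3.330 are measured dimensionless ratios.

2.199 × 0.407 = 0.894993 → 0.895 mL (3 s.f., last digit at the 10^-3 place).
4.8 × 3.330 = 15.984 → 16 mL (2 s.f., last digit at the 10^0 place).
Sum: 16.878993 mL; keep the coarser place, 10^0.
Result: 17 mL.

17 mL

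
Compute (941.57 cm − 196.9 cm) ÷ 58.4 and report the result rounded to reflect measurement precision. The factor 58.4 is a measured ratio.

941.57 cm − 196.9 cm = 744.67 cm; the difference is limited to 1 decimal place (4 s.f.).
Carrying full precision, 744.67 ÷ 58.4 = 12.7511986301… cm; 58.4 has 3 s.f., so the result keeps min(4, 3) = 3 s.f.
Rounded to 3 significant figures: 12.8 cm.

12.8 cm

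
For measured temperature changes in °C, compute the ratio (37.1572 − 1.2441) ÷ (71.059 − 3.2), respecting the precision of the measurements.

0.529

37.1572 − 1.2441 = 35.9131, limited to 4 d.p. → 6 s.f.; 71.059 − 3.2 = 67.859, limited to 1 d.p. → 3 s.f.
Carrying full precision, 35.9131 ÷ 67.859 = 0.529231199988…; keep min(6, 3) = 3 s.f.
Rounded to 3 significant figures: 0.529.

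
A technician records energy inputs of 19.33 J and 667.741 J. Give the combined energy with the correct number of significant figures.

6.8707 × 10² J

19.33 J + 667.741 J = 687.071 J.
Addition/subtraction keeps the fewest decimal places: 19.33 → 2 decimal places, 667.741 → 3 decimal places; limit is 2.
Rounded to 2 decimal places: 6.8707 × 10² J.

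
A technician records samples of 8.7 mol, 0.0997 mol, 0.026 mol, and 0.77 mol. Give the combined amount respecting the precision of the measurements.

8.7 mol + 0.0997 mol + 0.026 mol + 0.77 mol = 9.5957 mol.
Addition/subtraction keeps the fewest decimal places: 8.7 → 1 decimal place, 0.0997 → 4 decimal places, 0.026 → 3 decimal places, 0.77 → 2 decimal places; limit is 1.
Rounded to 1 decimal place: 9.6 mol.

9.6 mol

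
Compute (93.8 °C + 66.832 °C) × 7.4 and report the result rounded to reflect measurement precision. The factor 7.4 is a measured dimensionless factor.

93.8 °C + 66.832 °C = 160.632 °C; the sum is limited to 1 decimal place (4 s.f.).
Carrying full precision, 160.632 × 7.4 = 1188.6768 °C; 7.4 has 2 s.f., so the result keeps min(4, 2) = 2 s.f.
Rounded to 2 significant figures: 1.2 × 10³ °C.

1.2 × 10³ °C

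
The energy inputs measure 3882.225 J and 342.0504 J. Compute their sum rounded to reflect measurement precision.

3882.225 J + 342.0504 J = 4224.2754 J.
Addition/subtraction keeps the fewest decimal places: 3882.225 → 3 decimal places, 342.0504 → 4 decimal places; limit is 3.
Rounded to 3 decimal places: 4224.275 J.

4224.275 J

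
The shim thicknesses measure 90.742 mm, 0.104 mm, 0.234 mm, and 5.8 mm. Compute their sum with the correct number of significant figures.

96.9 mm

90.742 mm + 0.104 mm + 0.234 mm + 5.8 mm = 96.880 mm.
Addition/subtraction keeps the fewest decimal places: 90.742 → 3 decimal places, 0.104 → 3 decimal places, 0.234 → 3 decimal places, 5.8 → 1 decimal place; limit is 1.
Rounded to 1 decimal place: 96.9 mm.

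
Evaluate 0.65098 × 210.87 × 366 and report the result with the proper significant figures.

0.65098 × 210.87 × 366 = 50241.6078516
Multiplication/division keeps the fewest significant figures: 0.65098 → 5 s.f., 210.87 → 5 s.f., 366 → 3 s.f.; limit is 3.
Rounded to 3 significant figures: 5.02 × 10⁴.

5.02 × 10⁴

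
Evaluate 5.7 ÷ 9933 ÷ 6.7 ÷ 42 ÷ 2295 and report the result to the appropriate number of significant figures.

5.7 ÷ 9933 ÷ 6.7 ÷ 42 ÷ 2295 = 8.88561797132 × 10^-10…
Multiplication/division keeps the fewest significant figures: 5.7 → 2 s.f., 9933 → 4 s.f., 6.7 → 2 s.f., 42 → 2 s.f., 2295 → 4 s.f.; limit is 2.
Rounded to 2 significant figures: 8.9 × 10^-10.

8.9 × 10^-10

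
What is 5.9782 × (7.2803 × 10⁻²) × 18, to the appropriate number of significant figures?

5.9782 × (7.2803 × 10⁻²) × 18 = 7.8341561028
Multiplication/division keeps the fewest significant figures: 5.9782 → 5 s.f., 7.2803 × 10⁻² → 5 s.f., 18 → 2 s.f.; limit is 2.
Rounded to 2 significant figures: 7.8.

7.8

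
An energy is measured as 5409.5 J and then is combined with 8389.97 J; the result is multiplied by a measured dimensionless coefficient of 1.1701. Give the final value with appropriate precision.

5409.5 J + 8389.97 J = 13799.47 J; the sum is limited to 1 decimal place (6 s.f.).
Carrying full precision, 13799.47 × 1.1701 = 16146.759847 J; 1.1701 has 5 s.f., so the result keeps min(6, 5) = 5 s.f.
Rounded to 5 significant figures: 16147 J.

16147 J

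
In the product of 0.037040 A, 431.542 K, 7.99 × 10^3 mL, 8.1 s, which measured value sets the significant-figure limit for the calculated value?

8.1 s

0.037040 A → 5 s.f.; 431.542 K → 6 s.f.; 7.99 × 10^3 mL → 3 s.f.; 8.1 s → 2 s.f.
The fewest is 2 significant figures, from 8.1 s.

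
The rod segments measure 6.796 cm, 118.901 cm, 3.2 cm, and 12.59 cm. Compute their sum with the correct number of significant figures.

6.796 cm + 118.901 cm + 3.2 cm + 12.59 cm = 141.487 cm.
Addition/subtraction keeps the fewest decimal places: 6.796 → 3 decimal places, 118.901 → 3 decimal places, 3.2 → 1 decimal place, 12.59 → 2 decimal places; limit is 1.
Rounded to 1 decimal place: 141.5 cm.

141.5 cm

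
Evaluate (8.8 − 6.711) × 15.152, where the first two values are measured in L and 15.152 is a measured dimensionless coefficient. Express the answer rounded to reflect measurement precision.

32 L

8.8 L − 6.711 L = 2.089 L; the difference is limited to 1 decimal place (2 s.f.).
Carrying full precision, 2.089 × 15.152 = 31.652528 L; 15.152 has 5 s.f., so the result keeps min(2, 5) = 2 s.f.
Rounded to 2 significant figures: 32 L.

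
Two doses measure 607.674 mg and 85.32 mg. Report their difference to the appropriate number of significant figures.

5.2235 × 10^2 mg

607.674 mg − 85.32 mg = 522.354 mg.
Addition/subtraction keeps the fewest decimal places: 607.674 → 3 decimal places, 85.32 → 2 decimal places; limit is 2.
Rounded to 2 decimal places: 5.2235 × 10^2 mg.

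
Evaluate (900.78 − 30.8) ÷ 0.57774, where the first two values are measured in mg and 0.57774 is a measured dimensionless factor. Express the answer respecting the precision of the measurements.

900.78 mg − 30.8 mg = 869.98 mg; the difference is limited to 1 decimal place (4 s.f.).
Carrying full precision, 869.98 ÷ 0.57774 = 1505.8330737… mg; 0.57774 has 5 s.f., so the result keeps min(4, 5) = 4 s.f.
Rounded to 4 significant figures: 1.506 × 10³ mg.

1.506 × 10³ mg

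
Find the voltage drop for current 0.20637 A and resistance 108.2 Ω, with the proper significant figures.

voltage drop = 0.20637 A × 108.2 Ω = 22.329234 V.
0.20637 has 5 significant figures; 108.2 has 4.
Division/multiplication keeps the fewest: 4 significant figures.
Rounded: 22.33 V.

22.33 V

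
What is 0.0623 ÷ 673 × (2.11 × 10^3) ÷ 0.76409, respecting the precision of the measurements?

0.256

0.0623 ÷ 673 × (2.11 × 10^3) ÷ 0.76409 = 0.255629471311…
Multiplication/division keeps the fewest significant figures: 0.0623 → 3 s.f., 673 → 3 s.f., 2.11 × 10^3 → 3 s.f., 0.76409 → 5 s.f.; limit is 3.
Rounded to 3 significant figures: 0.256.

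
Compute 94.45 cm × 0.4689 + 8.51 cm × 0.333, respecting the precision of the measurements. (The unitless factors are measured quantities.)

94.45 × 0.4689 = 44.287605 → 44.29 cm (4 s.f., last digit at the 10^-2 place).
8.51 × 0.333 = 2.83383 → 2.83 cm (3 s.f., last digit at the 10^-2 place).
Sum: 47.121435 cm; keep the coarser place, 10^-2.
Result: 47.12 cm.

47.12 cm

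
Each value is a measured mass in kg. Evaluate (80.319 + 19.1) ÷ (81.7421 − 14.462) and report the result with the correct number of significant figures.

80.319 + 19.1 = 99.419, limited to 1 d.p. → 3 s.f.; 81.7421 − 14.462 = 67.2801, limited to 3 d.p. → 5 s.f.
Carrying full precision, 99.419 ÷ 67.2801 = 1.47768805338…; keep min(3, 5) = 3 s.f.
Rounded to 3 significant figures: 1.48.

1.48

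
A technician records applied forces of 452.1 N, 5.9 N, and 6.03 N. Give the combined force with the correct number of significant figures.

452.1 N + 5.9 N + 6.03 N = 464.03 N.
Addition/subtraction keeps the fewest decimal places: 452.1 → 1 decimal place, 5.9 → 1 decimal place, 6.03 → 2 decimal places; limit is 1.
Rounded to 1 decimal place: 464.0 N.

464.0 N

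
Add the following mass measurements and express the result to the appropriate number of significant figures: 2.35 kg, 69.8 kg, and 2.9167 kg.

2.35 kg + 69.8 kg + 2.9167 kg = 75.0667 kg.
Addition/subtraction keeps the fewest decimal places: 2.35 → 2 decimal places, 69.8 → 1 decimal place, 2.9167 → 4 decimal places; limit is 1.
Rounded to 1 decimal place: 75.1 kg.

75.1 kg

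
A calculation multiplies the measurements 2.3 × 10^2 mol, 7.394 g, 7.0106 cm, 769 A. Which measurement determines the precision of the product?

2.3 × 10^2 mol → 2 s.f.; 7.394 g → 4 s.f.; 7.0106 cm → 5 s.f.; 769 A → 3 s.f.
The fewest is 2 significant figures, from 2.3 × 10^2 mol.

2.3 × 10^2 mol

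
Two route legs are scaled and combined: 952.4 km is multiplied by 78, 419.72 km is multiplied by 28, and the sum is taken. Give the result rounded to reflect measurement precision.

952.4 × 78 = 74287.2 → 7.4 × 10⁴ km (2 s.f., last digit at the 10^3 place).
419.72 × 28 = 11752.16 → 1.2 × 10⁴ km (2 s.f., last digit at the 10^3 place).
Sum: 86039.36 km; keep the coarser place, 10^3.
Result: 8.6 × 10⁴ km.

8.6 × 10⁴ km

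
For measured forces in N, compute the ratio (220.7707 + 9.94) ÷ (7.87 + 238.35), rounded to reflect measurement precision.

0.93701

220.7707 + 9.94 = 230.7107, limited to 2 d.p. → 5 s.f.; 7.87 + 238.35 = 246.22, limited to 2 d.p. → 5 s.f.
Carrying full precision, 230.7107 ÷ 246.22 = 0.937010397206…; keep min(5, 5) = 5 s.f.
Rounded to 5 significant figures: 0.93701.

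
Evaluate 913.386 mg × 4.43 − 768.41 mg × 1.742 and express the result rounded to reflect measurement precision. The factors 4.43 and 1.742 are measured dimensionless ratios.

913.386 × 4.43 = 4046.29998 → 4.05 × 10³ mg (3 s.f., last digit at the 10^1 place).
768.41 × 1.742 = 1338.57022 → 1339 mg (4 s.f., last digit at the 10^0 place).
Difference: 2707.72976 mg; keep the coarser place, 10^1.
Result: 2.71 × 10³ mg.

2.71 × 10³ mg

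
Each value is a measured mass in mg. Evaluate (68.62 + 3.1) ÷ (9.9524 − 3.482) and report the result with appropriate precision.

68.62 + 3.1 = 71.72, limited to 1 d.p. → 3 s.f.; 9.9524 − 3.482 = 6.4704, limited to 3 d.p. → 4 s.f.
Carrying full precision, 71.72 ÷ 6.4704 = 11.084322453…; keep min(3, 4) = 3 s.f.
Rounded to 3 significant figures: 11.1.

11.1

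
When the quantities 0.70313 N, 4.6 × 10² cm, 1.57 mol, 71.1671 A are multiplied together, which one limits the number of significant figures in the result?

4.6 × 10² cm

0.70313 N → 5 s.f.; 4.6 × 10² cm → 2 s.f.; 1.57 mol → 3 s.f.; 71.1671 A → 6 s.f.
The fewest is 2 significant figures, from 4.6 × 10² cm.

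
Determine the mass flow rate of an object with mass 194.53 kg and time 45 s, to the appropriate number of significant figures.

mass flow rate = 194.53 kg ÷ 45 s = 4.32288888889… kg/s.
194.53 has 5 significant figures; 45 has 2.
Division/multiplication keeps the fewest: 2 significant figures.
Rounded: 4.3 kg/s.

4.3 kg/s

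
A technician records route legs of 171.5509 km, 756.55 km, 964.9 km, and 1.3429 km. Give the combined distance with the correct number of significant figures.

1894.3 km

171.5509 km + 756.55 km + 964.9 km + 1.3429 km = 1894.3438 km.
Addition/subtraction keeps the fewest decimal places: 171.5509 → 4 decimal places, 756.55 → 2 decimal places, 964.9 → 1 decimal place, 1.3429 → 4 decimal places; limit is 1.
Rounded to 1 decimal place: 1894.3 km.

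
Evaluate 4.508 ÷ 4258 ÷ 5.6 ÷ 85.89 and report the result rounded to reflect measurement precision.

2.2 × 10^-6

4.508 ÷ 4258 ÷ 5.6 ÷ 85.89 = 0.00000220113976931…
Multiplication/division keeps the fewest significant figures: 4.508 → 4 s.f., 4258 → 4 s.f., 5.6 → 2 s.f., 85.89 → 4 s.f.; limit is 2.
Rounded to 2 significant figures: 2.2 × 10^-6.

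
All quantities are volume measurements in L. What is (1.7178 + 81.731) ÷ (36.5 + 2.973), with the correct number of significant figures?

2.11

1.7178 + 81.731 = 83.4488, limited to 3 d.p. → 5 s.f.; 36.5 + 2.973 = 39.473, limited to 1 d.p. → 3 s.f.
Carrying full precision, 83.4488 ÷ 39.473 = 2.1140729106…; keep min(5, 3) = 3 s.f.
Rounded to 3 significant figures: 2.11.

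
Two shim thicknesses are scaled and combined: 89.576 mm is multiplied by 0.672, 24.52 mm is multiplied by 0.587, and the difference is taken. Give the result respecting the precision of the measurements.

89.576 × 0.672 = 60.195072 → 60.2 mm (3 s.f., last digit at the 10^-1 place).
24.52 × 0.587 = 14.39324 → 14.4 mm (3 s.f., last digit at the 10^-1 place).
Difference: 45.801832 mm; keep the coarser place, 10^-1.
Result: 45.8 mm.

45.8 mm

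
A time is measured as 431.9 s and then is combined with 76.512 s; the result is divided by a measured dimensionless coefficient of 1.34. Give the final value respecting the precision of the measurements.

3.79 × 10^2 s

431.9 s + 76.512 s = 508.412 s; the sum is limited to 1 decimal place (4 s.f.).
Carrying full precision, 508.412 ÷ 1.34 = 379.411940299… s; 1.34 has 3 s.f., so the result keeps min(4, 3) = 3 s.f.
Rounded to 3 significant figures: 3.79 × 10^2 s.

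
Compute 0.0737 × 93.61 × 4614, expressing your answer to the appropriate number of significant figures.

3.18 × 10^4

0.0737 × 93.61 × 4614 = 31832.248998
Multiplication/division keeps the fewest significant figures: 0.0737 → 3 s.f., 93.61 → 4 s.f., 4614 → 4 s.f.; limit is 3.
Rounded to 3 significant figures: 3.18 × 10^4.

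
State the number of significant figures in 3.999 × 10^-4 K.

3.999 × 10^-4: in scientific notation every digit of the coefficient is significant.

4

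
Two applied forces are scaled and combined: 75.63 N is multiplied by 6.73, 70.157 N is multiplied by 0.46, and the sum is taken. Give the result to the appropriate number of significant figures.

5.41 × 10^2 N

75.63 × 6.73 = 508.9899 → 509 N (3 s.f., last digit at the 10^0 place).
70.157 × 0.46 = 32.27222 → 32 N (2 s.f., last digit at the 10^0 place).
Sum: 541.26212 N; keep the coarser place, 10^0.
Result: 5.41 × 10^2 N.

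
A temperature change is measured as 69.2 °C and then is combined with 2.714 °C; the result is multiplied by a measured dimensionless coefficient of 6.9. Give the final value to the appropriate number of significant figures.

69.2 °C + 2.714 °C = 71.914 °C; the sum is limited to 1 decimal place (3 s.f.).
Carrying full precision, 71.914 × 6.9 = 496.2066 °C; 6.9 has 2 s.f., so the result keeps min(3, 2) = 2 s.f.
Rounded to 2 significant figures: 5.0 × 10² °C.

5.0 × 10² °C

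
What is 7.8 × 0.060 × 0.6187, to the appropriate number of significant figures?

7.8 × 0.060 × 0.6187 = 0.2895516
Multiplication/division keeps the fewest significant figures: 7.8 → 2 s.f., 0.060 → 2 s.f., 0.6187 → 4 s.f.; limit is 2.
Rounded to 2 significant figures: 0.29.

0.29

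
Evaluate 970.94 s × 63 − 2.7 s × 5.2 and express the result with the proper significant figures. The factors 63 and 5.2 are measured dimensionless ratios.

970.94 × 63 = 61169.22 → 6.1 × 10^4 s (2 s.f., last digit at the 10^3 place).
2.7 × 5.2 = 14.04 → 14 s (2 s.f., last digit at the 10^0 place).
Difference: 61155.18 s; keep the coarser place, 10^3.
Result: 6.1 × 10^4 s.

6.1 × 10^4 s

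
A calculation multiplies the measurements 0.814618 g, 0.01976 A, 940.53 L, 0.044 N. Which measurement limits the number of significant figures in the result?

0.044 N

0.814618 g → 6 s.f.; 0.01976 A → 4 s.f.; 940.53 L → 5 s.f.; 0.044 N → 2 s.f.
The fewest is 2 significant figures, from 0.044 N.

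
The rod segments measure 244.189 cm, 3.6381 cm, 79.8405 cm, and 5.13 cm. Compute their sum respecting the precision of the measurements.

332.80 cm

244.189 cm + 3.6381 cm + 79.8405 cm + 5.13 cm = 332.7976 cm.
Addition/subtraction keeps the fewest decimal places: 244.189 → 3 decimal places, 3.6381 → 4 decimal places, 79.8405 → 4 decimal places, 5.13 → 2 decimal places; limit is 2.
Rounded to 2 decimal places: 332.80 cm.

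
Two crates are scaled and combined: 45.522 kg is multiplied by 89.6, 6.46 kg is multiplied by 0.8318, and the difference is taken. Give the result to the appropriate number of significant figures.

4.07 × 10³ kg

45.522 × 89.6 = 4078.7712 → 4.08 × 10³ kg (3 s.f., last digit at the 10^1 place).
6.46 × 0.8318 = 5.373428 → 5.37 kg (3 s.f., last digit at the 10^-2 place).
Difference: 4073.397772 kg; keep the coarser place, 10^1.
Result: 4.07 × 10³ kg.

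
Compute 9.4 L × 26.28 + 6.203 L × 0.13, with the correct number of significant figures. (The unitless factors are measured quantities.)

2.5 × 10² L

9.4 × 26.28 = 247.032 → 2.5 × 10² L (2 s.f., last digit at the 10^1 place).
6.203 × 0.13 = 0.80639 → 0.81 L (2 s.f., last digit at the 10^-2 place).
Sum: 247.83839 L; keep the coarser place, 10^1.
Result: 2.5 × 10² L.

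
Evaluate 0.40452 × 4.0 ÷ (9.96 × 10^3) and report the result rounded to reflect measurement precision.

0.40452 × 4.0 ÷ (9.96 × 10^3) = 0.000162457831325…
Multiplication/division keeps the fewest significant figures: 0.40452 → 5 s.f., 4.0 → 2 s.f., 9.96 × 10^3 → 3 s.f.; limit is 2.
Rounded to 2 significant figures: 1.6 × 10^-4.

1.6 × 10^-4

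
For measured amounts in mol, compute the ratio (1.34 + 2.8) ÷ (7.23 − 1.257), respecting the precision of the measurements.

6.9 × 10⁻¹

1.34 + 2.8 = 4.14, limited to 1 d.p. → 2 s.f.; 7.23 − 1.257 = 5.973, limited to 2 d.p. → 3 s.f.
Carrying full precision, 4.14 ÷ 5.973 = 0.69311903566…; keep min(2, 3) = 2 s.f.
Rounded to 2 significant figures: 6.9 × 10⁻¹.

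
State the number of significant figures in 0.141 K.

3

0.141: leading zeros are not significant.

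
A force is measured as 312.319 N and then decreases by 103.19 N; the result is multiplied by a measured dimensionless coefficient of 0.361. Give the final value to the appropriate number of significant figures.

312.319 N − 103.19 N = 209.129 N; the difference is limited to 2 decimal places (5 s.f.).
Carrying full precision, 209.129 × 0.361 = 75.495569 N; 0.361 has 3 s.f., so the result keeps min(5, 3) = 3 s.f.
Rounded to 3 significant figures: 75.5 N.

75.5 N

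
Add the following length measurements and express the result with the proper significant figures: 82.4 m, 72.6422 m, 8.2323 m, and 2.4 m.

82.4 m + 72.6422 m + 8.2323 m + 2.4 m = 165.6745 m.
Addition/subtraction keeps the fewest decimal places: 82.4 → 1 decimal place, 72.6422 → 4 decimal places, 8.2323 → 4 decimal places, 2.4 → 1 decimal place; limit is 1.
Rounded to 1 decimal place: 165.7 m.

165.7 m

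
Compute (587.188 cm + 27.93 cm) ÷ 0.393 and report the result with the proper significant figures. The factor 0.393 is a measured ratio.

587.188 cm + 27.93 cm = 615.118 cm; the sum is limited to 2 decimal places (5 s.f.).
Carrying full precision, 615.118 ÷ 0.393 = 1565.18575064… cm; 0.393 has 3 s.f., so the result keeps min(5, 3) = 3 s.f.
Rounded to 3 significant figures: 1.57 × 10³ cm.

1.57 × 10³ cm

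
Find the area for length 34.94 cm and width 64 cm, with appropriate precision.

2.2 × 10³ cm²

area = 34.94 cm × 64 cm = 2236.16 cm².
34.94 has 4 significant figures; 64 has 2.
Division/multiplication keeps the fewest: 2 significant figures.
Rounded: 2.2 × 10³ cm².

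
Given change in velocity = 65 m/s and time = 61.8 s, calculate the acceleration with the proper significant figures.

acceleration = 65 m/s ÷ 61.8 s = 1.05177993528… m/s².
65 has 2 significant figures; 61.8 has 3.
Division/multiplication keeps the fewest: 2 significant figures.
Rounded: 1.1 m/s².

1.1 m/s²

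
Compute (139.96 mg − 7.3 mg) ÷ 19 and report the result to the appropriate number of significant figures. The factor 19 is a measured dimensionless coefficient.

139.96 mg − 7.3 mg = 132.66 mg; the difference is limited to 1 decimal place (4 s.f.).
Carrying full precision, 132.66 ÷ 19 = 6.98210526316… mg; 19 has 2 s.f., so the result keeps min(4, 2) = 2 s.f.
Rounded to 2 significant figures: 7.0 mg.

7.0 mg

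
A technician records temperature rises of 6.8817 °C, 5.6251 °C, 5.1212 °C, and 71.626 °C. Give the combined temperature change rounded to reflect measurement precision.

6.8817 °C + 5.6251 °C + 5.1212 °C + 71.626 °C = 89.2540 °C.
Addition/subtraction keeps the fewest decimal places: 6.8817 → 4 decimal places, 5.6251 → 4 decimal places, 5.1212 → 4 decimal places, 71.626 → 3 decimal places; limit is 3.
Rounded to 3 decimal places: 89.254 °C.

89.254 °C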